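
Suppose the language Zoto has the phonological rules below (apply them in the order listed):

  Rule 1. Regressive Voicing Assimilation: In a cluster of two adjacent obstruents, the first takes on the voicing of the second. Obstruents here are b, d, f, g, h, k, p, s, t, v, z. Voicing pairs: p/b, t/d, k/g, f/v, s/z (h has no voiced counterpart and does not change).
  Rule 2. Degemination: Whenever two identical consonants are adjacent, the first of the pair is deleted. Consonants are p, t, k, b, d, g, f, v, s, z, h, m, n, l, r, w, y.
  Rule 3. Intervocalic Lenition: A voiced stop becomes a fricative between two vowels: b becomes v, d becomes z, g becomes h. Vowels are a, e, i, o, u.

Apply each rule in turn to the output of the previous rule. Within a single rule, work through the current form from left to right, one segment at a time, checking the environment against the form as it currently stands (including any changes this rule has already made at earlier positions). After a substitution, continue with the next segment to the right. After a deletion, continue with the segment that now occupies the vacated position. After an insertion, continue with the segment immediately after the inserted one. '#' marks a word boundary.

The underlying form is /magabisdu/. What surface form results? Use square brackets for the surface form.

[mahavizdu]

Rule 1 Regressive Voicing Assimilation: [magabisdu] → [magabizdu]
Rule 2 Degemination: no change — [magabizdu]
Rule 3 Intervocalic Lenition: [magabizdu] → [mahavizdu]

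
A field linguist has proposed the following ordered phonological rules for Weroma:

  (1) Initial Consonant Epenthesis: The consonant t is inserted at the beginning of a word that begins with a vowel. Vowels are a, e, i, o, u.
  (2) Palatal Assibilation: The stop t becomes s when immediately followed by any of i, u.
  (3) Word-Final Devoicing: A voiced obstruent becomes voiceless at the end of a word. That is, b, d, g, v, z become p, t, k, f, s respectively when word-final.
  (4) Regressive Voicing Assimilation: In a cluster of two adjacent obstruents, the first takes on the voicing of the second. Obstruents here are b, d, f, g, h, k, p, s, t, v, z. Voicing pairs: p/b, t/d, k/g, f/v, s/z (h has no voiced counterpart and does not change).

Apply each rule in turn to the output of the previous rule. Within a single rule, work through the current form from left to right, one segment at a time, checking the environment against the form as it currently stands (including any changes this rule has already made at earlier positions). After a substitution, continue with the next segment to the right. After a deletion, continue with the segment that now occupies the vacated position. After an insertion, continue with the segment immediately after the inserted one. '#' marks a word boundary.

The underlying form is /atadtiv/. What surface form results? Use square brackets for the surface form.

(1) Initial Consonant Epenthesis: [atadtiv] → [tatadtiv]
(2) Palatal Assibilation: [tatadtiv] → [tatadsiv]
(3) Word-Final Devoicing: [tatadsiv] → [tatadsif]
(4) Regressive Voicing Assimilation: [tatadsif] → [tatatsif]

[tatatsif]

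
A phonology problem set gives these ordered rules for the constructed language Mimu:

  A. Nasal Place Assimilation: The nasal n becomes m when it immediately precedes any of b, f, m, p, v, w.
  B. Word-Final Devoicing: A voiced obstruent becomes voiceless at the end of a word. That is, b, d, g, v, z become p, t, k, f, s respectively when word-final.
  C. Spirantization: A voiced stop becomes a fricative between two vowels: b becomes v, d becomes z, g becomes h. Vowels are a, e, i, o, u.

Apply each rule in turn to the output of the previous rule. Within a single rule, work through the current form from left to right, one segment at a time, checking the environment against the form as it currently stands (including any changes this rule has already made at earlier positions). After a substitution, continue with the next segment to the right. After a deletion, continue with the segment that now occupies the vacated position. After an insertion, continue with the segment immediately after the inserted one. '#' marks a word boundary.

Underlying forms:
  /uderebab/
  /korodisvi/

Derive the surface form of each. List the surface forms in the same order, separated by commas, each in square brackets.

/uderebab/:
  A Nasal Place Assimilation: no change — [uderebab]
  B Word-Final Devoicing: [uderebab] → [uderebap]
  C Spirantization: [uderebap] → [uzerevap]
/korodisvi/:
  A Nasal Place Assimilation: no change — [korodisvi]
  B Word-Final Devoicing: no change — [korodisvi]
  C Spirantization: [korodisvi] → [korozisvi]

[uzerevap], [korozisvi]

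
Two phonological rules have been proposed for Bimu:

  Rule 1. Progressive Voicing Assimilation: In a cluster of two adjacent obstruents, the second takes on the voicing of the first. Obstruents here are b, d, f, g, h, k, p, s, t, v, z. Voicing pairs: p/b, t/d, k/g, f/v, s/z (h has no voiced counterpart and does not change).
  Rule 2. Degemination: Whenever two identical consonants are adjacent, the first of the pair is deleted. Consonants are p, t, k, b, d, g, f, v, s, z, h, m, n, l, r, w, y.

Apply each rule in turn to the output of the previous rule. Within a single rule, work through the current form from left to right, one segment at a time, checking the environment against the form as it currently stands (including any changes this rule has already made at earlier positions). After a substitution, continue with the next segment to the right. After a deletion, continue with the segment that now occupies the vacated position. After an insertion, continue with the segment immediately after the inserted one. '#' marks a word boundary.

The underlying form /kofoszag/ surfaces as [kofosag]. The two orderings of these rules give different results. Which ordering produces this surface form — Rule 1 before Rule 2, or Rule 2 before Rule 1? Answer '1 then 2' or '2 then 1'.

Order 1 then 2:
  1 Progressive Voicing Assimilation: [kofoszag] → [kofossag]
  2 Degemination: [kofossag] → [kofosag]
  result: [kofosag]
Order 2 then 1:
  2 Degemination: no change — [kofoszag]
  1 Progressive Voicing Assimilation: [kofoszag] → [kofossag]
  result: [kofossag]

1 then 2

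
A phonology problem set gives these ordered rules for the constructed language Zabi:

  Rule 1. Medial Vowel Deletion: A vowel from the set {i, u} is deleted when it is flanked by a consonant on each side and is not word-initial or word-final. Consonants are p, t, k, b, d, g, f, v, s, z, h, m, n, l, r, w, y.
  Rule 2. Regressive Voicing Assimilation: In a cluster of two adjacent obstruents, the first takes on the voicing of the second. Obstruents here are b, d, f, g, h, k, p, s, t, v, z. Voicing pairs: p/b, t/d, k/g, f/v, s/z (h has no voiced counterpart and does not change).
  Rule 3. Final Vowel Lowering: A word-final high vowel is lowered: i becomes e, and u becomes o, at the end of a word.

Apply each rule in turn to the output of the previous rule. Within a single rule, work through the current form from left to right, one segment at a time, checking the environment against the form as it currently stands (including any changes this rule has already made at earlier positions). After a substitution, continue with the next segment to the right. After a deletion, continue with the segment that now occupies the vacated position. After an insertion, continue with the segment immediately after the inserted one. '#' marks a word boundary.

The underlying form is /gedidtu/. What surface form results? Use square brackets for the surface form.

[gedtto]

Rule 1 Medial Vowel Deletion: [gedidtu] → [geddtu]
Rule 2 Regressive Voicing Assimilation: [geddtu] → [gedttu]
Rule 3 Final Vowel Lowering: [gedttu] → [gedtto]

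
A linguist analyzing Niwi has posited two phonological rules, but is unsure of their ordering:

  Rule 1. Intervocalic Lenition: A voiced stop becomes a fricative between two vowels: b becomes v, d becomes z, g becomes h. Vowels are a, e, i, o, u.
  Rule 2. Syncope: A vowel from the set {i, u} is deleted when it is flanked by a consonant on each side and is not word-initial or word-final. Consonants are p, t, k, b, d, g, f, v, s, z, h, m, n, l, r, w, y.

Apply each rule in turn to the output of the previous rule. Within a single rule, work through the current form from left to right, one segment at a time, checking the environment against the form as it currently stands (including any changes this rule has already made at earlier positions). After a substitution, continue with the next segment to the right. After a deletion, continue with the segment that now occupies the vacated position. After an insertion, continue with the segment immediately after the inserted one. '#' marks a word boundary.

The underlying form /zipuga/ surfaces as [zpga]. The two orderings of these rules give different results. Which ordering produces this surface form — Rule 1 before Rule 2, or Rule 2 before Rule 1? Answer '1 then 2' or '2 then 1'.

2 then 1

Order 1 then 2:
  1 Intervocalic Lenition: [zipuga] → [zipuha]
  2 Syncope: [zipuha] → [zpha]
  result: [zpha]
Order 2 then 1:
  2 Syncope: [zipuga] → [zpga]
  1 Intervocalic Lenition: no change — [zpga]
  result: [zpga]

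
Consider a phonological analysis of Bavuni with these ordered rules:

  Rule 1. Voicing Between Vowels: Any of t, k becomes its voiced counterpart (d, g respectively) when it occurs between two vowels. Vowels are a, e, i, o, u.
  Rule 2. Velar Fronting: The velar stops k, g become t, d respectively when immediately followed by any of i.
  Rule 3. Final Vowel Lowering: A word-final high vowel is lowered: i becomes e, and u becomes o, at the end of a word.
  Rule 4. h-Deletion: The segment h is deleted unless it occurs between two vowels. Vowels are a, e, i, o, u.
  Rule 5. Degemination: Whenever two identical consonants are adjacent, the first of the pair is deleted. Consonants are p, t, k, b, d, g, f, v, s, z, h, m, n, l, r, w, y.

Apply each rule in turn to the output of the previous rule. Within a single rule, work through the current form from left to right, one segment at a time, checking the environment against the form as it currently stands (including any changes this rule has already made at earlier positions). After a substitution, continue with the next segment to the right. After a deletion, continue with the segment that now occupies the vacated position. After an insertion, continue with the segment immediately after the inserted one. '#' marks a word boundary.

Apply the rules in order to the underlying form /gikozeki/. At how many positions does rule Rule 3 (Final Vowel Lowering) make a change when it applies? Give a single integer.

Rule 1 Voicing Between Vowels: [gikozeki] → [gigozegi]
Rule 2 Velar Fronting: [gigozegi] → [digozedi]
Rule 3 Final Vowel Lowering: [digozedi] → [digozede]
Rule 4 h-Deletion: no change — [digozede]
Rule 5 Degemination: no change — [digozede]
Rule Rule 3 changed 1 position(s).

1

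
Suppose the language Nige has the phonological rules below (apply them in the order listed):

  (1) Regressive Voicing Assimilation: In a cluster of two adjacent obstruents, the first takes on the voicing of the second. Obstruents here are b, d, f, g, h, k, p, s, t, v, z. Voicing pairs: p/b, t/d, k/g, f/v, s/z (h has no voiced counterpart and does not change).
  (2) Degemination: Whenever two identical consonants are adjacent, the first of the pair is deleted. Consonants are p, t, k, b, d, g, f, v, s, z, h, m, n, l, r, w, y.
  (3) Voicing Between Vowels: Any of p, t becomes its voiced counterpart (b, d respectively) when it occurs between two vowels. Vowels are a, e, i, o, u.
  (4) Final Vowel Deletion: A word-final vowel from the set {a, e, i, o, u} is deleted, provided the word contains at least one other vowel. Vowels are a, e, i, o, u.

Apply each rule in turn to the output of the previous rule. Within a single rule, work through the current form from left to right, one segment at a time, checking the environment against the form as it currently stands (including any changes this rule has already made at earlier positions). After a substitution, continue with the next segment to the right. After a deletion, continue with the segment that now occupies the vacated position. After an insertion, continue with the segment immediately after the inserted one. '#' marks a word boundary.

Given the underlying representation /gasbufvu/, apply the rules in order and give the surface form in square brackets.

[gazbuv]

(1) Regressive Voicing Assimilation: [gasbufvu] → [gazbuvvu]
(2) Degemination: [gazbuvvu] → [gazbuvu]
(3) Voicing Between Vowels: no change — [gazbuvu]
(4) Final Vowel Deletion: [gazbuvu] → [gazbuv]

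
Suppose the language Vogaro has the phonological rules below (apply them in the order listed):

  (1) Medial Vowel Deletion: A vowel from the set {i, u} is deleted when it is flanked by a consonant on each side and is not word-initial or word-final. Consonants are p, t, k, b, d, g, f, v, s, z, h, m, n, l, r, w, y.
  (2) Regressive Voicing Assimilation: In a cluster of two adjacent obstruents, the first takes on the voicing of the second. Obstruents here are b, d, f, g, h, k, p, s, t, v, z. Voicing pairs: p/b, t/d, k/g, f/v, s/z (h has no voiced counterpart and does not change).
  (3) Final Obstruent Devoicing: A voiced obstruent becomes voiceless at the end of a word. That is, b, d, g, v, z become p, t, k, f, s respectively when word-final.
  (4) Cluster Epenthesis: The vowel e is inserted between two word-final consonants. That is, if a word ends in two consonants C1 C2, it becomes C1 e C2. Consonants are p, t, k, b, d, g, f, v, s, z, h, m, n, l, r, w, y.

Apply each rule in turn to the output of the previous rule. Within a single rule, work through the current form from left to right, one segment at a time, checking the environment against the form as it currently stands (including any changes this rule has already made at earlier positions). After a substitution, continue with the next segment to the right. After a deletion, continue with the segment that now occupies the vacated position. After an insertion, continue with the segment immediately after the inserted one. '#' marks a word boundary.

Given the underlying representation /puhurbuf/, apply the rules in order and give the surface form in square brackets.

(1) Medial Vowel Deletion: [puhurbuf] → [phrbf]
(2) Regressive Voicing Assimilation: [phrbf] → [phrpf]
(3) Final Obstruent Devoicing: no change — [phrpf]
(4) Cluster Epenthesis: [phrpf] → [phrpef]

[phrpef]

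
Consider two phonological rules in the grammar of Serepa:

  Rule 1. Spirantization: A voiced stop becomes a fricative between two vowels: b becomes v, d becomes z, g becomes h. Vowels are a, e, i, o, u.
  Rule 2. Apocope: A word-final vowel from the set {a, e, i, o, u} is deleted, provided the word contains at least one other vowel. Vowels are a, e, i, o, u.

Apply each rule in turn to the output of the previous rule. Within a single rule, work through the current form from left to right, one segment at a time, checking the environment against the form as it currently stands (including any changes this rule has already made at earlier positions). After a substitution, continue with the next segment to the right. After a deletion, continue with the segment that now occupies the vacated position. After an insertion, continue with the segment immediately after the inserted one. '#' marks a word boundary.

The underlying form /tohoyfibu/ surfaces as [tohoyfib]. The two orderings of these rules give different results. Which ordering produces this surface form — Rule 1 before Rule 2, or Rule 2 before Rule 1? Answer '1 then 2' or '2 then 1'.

Order 1 then 2:
  1 Spirantization: [tohoyfibu] → [tohoyfivu]
  2 Apocope: [tohoyfivu] → [tohoyfiv]
  result: [tohoyfiv]
Order 2 then 1:
  2 Apocope: [tohoyfibu] → [tohoyfib]
  1 Spirantization: no change — [tohoyfib]
  result: [tohoyfib]

2 then 1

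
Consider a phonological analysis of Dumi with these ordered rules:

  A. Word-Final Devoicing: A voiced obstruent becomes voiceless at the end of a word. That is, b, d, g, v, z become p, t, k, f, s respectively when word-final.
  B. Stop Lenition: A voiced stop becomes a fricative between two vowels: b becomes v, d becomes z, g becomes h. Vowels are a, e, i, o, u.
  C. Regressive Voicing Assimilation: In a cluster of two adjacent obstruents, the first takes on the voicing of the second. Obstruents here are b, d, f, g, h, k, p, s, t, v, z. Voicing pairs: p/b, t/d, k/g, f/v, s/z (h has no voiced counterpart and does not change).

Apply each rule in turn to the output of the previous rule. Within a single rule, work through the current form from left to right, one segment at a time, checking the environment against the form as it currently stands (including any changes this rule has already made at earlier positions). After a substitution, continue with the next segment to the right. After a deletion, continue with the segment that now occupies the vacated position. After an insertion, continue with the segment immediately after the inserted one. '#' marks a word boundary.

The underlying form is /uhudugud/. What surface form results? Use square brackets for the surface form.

A Word-Final Devoicing: [uhudugud] → [uhudugut]
B Stop Lenition: [uhudugut] → [uhuzuhut]
C Regressive Voicing Assimilation: no change — [uhuzuhut]

[uhuzuhut]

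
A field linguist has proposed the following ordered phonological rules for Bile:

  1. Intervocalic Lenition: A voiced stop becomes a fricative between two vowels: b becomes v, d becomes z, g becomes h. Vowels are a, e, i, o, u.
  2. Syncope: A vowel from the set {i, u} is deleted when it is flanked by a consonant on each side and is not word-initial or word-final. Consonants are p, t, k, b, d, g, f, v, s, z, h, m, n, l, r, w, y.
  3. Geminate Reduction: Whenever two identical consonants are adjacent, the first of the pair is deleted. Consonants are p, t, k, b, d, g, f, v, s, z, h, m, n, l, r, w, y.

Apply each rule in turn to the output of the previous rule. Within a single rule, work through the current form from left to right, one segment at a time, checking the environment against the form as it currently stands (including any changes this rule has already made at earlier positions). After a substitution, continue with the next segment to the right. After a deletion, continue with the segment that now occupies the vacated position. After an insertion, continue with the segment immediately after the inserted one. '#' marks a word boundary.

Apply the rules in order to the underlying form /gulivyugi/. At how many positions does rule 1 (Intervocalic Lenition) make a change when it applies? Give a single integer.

1

1 Intervocalic Lenition: [gulivyugi] → [gulivyuhi]
2 Syncope: [gulivyuhi] → [glvyhi]
3 Geminate Reduction: no change — [glvyhi]
Rule 1 changed 1 position(s).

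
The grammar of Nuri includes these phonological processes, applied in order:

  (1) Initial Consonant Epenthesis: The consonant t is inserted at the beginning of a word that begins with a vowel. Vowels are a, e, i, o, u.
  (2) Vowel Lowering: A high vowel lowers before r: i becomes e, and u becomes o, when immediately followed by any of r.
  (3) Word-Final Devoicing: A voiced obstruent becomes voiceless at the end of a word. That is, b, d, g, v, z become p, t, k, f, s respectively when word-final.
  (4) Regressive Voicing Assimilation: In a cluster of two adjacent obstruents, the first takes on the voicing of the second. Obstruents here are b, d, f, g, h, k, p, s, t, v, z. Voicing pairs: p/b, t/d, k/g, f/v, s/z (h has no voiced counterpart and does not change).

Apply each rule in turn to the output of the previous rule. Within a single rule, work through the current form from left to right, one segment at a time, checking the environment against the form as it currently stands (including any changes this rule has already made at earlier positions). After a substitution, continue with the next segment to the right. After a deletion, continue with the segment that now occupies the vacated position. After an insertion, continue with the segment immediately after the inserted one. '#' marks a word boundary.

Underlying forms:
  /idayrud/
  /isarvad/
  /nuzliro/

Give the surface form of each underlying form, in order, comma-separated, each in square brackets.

/idayrud/:
  (1) Initial Consonant Epenthesis: [idayrud] → [tidayrud]
  (2) Vowel Lowering: no change — [tidayrud]
  (3) Word-Final Devoicing: [tidayrud] → [tidayrut]
  (4) Regressive Voicing Assimilation: no change — [tidayrut]
/isarvad/:
  (1) Initial Consonant Epenthesis: [isarvad] → [tisarvad]
  (2) Vowel Lowering: no change — [tisarvad]
  (3) Word-Final Devoicing: [tisarvad] → [tisarvat]
  (4) Regressive Voicing Assimilation: no change — [tisarvat]
/nuzliro/:
  (1) Initial Consonant Epenthesis: no change — [nuzliro]
  (2) Vowel Lowering: [nuzliro] → [nuzlero]
  (3) Word-Final Devoicing: no change — [nuzlero]
  (4) Regressive Voicing Assimilation: no change — [nuzlero]

[tidayrut], [tisarvat], [nuzlero]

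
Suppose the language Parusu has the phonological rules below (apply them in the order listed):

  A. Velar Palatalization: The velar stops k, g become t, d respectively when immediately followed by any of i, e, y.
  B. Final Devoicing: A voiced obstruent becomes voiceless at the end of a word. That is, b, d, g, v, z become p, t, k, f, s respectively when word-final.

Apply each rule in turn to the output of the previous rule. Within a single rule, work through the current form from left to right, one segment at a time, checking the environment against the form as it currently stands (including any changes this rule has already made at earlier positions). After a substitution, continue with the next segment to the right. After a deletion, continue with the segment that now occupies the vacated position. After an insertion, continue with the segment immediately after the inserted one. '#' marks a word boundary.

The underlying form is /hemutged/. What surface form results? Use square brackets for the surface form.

[hemutdet]

A Velar Palatalization: [hemutged] → [hemutded]
B Final Devoicing: [hemutded] → [hemutdet]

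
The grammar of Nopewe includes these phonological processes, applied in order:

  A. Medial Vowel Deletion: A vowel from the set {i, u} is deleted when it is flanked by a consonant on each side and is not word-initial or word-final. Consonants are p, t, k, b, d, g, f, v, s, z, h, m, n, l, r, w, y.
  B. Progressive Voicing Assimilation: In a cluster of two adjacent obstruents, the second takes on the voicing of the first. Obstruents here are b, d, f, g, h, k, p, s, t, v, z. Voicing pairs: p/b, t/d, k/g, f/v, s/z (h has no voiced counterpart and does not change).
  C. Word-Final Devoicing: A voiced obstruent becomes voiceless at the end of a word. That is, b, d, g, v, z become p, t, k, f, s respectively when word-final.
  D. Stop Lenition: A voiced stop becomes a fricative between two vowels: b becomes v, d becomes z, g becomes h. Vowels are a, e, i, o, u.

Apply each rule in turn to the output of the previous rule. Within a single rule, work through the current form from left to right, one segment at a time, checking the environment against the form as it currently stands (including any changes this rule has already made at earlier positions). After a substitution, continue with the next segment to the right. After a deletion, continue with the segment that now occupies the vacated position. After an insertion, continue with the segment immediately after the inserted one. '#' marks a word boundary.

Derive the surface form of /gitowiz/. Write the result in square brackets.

A Medial Vowel Deletion: [gitowiz] → [gtowz]
B Progressive Voicing Assimilation: [gtowz] → [gdowz]
C Word-Final Devoicing: [gdowz] → [gdows]
D Stop Lenition: no change — [gdows]

[gdows]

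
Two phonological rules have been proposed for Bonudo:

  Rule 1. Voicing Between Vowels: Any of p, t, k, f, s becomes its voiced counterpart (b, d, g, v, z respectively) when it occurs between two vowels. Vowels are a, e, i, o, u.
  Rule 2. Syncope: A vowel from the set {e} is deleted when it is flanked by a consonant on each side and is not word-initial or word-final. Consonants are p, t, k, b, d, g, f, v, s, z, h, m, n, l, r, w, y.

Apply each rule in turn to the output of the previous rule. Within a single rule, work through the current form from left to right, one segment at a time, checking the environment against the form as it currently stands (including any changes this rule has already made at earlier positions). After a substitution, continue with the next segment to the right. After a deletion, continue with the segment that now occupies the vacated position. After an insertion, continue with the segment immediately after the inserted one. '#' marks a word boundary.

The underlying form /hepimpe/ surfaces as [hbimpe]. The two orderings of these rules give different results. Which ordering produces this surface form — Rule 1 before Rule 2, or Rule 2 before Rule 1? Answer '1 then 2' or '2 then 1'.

1 then 2

Order 1 then 2:
  1 Voicing Between Vowels: [hepimpe] → [hebimpe]
  2 Syncope: [hebimpe] → [hbimpe]
  result: [hbimpe]
Order 2 then 1:
  2 Syncope: [hepimpe] → [hpimpe]
  1 Voicing Between Vowels: no change — [hpimpe]
  result: [hpimpe]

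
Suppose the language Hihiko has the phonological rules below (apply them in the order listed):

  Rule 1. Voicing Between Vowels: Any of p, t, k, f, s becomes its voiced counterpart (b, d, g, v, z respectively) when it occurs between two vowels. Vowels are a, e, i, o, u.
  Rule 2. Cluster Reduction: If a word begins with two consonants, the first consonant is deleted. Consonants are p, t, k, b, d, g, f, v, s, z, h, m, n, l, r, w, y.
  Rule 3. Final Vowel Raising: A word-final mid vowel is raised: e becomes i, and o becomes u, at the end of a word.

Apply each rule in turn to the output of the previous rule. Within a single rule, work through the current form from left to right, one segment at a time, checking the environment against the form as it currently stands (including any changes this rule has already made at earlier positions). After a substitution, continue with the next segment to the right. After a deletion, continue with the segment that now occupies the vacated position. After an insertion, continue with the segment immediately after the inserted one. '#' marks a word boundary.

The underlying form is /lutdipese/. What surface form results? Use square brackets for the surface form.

Rule 1 Voicing Between Vowels: [lutdipese] → [lutdibeze]
Rule 2 Cluster Reduction: no change — [lutdibeze]
Rule 3 Final Vowel Raising: [lutdibeze] → [lutdibezi]

[lutdibezi]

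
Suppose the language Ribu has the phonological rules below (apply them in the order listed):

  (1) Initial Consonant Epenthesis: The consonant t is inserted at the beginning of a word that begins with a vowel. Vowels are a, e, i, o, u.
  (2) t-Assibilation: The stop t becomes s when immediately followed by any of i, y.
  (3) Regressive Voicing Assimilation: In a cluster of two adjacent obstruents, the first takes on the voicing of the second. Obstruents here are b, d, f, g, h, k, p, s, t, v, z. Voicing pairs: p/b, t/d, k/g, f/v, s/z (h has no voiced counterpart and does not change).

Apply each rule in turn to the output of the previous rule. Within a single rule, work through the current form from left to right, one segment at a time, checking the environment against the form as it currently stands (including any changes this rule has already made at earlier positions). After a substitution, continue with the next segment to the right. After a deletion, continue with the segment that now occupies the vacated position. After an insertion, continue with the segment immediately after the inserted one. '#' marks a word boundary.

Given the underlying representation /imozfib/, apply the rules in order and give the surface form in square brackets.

(1) Initial Consonant Epenthesis: [imozfib] → [timozfib]
(2) t-Assibilation: [timozfib] → [simozfib]
(3) Regressive Voicing Assimilation: [simozfib] → [simosfib]

[simosfib]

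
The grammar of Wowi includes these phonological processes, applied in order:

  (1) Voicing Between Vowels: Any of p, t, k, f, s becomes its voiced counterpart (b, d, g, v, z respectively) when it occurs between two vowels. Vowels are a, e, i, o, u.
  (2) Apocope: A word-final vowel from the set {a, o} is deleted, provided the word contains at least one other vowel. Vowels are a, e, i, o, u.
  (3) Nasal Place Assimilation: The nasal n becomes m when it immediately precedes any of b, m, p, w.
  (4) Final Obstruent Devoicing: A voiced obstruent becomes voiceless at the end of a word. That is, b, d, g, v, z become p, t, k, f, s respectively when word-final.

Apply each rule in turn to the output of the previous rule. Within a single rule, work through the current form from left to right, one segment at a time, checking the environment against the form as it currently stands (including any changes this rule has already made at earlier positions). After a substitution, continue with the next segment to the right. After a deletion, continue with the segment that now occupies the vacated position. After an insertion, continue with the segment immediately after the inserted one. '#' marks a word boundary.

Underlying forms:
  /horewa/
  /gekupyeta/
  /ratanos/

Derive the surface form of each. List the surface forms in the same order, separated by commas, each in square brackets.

[horew], [gegupyet], [radanos]

/horewa/:
  (1) Voicing Between Vowels: no change — [horewa]
  (2) Apocope: [horewa] → [horew]
  (3) Nasal Place Assimilation: no change — [horew]
  (4) Final Obstruent Devoicing: no change — [horew]
/gekupyeta/:
  (1) Voicing Between Vowels: [gekupyeta] → [gegupyeda]
  (2) Apocope: [gegupyeda] → [gegupyed]
  (3) Nasal Place Assimilation: no change — [gegupyed]
  (4) Final Obstruent Devoicing: [gegupyed] → [gegupyet]
/ratanos/:
  (1) Voicing Between Vowels: [ratanos] → [radanos]
  (2) Apocope: no change — [radanos]
  (3) Nasal Place Assimilation: no change — [radanos]
  (4) Final Obstruent Devoicing: no change — [radanos]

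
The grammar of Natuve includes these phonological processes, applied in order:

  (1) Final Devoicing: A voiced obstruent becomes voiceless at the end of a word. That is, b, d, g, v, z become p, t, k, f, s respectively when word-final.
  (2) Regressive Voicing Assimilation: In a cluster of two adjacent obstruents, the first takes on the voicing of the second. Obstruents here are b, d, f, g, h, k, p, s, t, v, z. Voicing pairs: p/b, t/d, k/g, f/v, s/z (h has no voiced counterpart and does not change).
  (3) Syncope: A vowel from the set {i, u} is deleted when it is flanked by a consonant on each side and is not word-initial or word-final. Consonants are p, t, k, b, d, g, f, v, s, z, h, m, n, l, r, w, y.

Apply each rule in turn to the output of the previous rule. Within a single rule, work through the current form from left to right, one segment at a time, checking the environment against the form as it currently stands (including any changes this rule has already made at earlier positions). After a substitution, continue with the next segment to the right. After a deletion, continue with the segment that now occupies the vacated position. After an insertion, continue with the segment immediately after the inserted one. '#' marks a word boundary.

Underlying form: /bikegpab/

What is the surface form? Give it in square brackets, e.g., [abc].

(1) Final Devoicing: [bikegpab] → [bikegpap]
(2) Regressive Voicing Assimilation: [bikegpap] → [bikekpap]
(3) Syncope: [bikekpap] → [bkekpap]

[bkekpap]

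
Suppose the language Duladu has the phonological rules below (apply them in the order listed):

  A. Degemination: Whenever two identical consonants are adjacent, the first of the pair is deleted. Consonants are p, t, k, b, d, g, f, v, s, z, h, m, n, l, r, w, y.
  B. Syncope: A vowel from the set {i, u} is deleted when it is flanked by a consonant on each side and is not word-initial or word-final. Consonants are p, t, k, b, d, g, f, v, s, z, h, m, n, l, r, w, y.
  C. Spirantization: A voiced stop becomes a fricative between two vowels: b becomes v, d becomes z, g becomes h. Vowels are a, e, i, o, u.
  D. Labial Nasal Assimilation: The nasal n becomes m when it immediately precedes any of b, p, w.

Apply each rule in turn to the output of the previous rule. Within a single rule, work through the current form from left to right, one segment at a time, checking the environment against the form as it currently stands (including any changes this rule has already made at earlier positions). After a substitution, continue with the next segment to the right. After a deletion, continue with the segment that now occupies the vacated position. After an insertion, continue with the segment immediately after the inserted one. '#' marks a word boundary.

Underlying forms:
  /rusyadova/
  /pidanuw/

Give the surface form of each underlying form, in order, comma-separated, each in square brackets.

/rusyadova/:
  A Degemination: no change — [rusyadova]
  B Syncope: [rusyadova] → [rsyadova]
  C Spirantization: [rsyadova] → [rsyazova]
  D Labial Nasal Assimilation: no change — [rsyazova]
/pidanuw/:
  A Degemination: no change — [pidanuw]
  B Syncope: [pidanuw] → [pdanw]
  C Spirantization: no change — [pdanw]
  D Labial Nasal Assimilation: [pdanw] → [pdamw]

[rsyazova], [pdamw]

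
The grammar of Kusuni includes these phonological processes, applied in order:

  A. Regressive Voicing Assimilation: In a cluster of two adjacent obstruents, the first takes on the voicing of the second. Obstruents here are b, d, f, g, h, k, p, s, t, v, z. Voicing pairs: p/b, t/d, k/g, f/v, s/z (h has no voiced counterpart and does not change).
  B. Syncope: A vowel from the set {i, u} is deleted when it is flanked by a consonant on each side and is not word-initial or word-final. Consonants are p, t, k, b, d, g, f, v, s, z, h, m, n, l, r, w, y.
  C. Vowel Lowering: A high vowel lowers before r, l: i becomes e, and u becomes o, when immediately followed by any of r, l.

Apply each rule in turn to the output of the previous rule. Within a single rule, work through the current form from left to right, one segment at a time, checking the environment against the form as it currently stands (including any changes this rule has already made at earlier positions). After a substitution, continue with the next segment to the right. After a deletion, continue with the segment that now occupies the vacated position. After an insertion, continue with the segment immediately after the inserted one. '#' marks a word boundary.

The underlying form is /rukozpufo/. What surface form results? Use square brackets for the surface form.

[rkospfo]

A Regressive Voicing Assimilation: [rukozpufo] → [rukospufo]
B Syncope: [rukospufo] → [rkospfo]
C Vowel Lowering: no change — [rkospfo]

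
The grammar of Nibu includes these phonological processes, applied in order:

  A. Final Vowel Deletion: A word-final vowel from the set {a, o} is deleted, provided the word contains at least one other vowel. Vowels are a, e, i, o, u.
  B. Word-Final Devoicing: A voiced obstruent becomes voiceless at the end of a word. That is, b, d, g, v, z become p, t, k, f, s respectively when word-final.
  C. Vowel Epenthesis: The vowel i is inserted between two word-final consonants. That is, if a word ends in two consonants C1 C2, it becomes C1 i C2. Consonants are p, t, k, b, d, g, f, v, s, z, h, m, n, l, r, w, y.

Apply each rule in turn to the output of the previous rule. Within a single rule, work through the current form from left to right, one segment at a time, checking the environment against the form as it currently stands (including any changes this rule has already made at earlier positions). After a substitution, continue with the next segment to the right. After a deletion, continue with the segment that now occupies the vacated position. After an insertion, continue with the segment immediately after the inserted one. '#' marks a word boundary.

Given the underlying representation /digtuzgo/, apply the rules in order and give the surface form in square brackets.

A Final Vowel Deletion: [digtuzgo] → [digtuzg]
B Word-Final Devoicing: [digtuzg] → [digtuzk]
C Vowel Epenthesis: [digtuzk] → [digtuzik]

[digtuzik]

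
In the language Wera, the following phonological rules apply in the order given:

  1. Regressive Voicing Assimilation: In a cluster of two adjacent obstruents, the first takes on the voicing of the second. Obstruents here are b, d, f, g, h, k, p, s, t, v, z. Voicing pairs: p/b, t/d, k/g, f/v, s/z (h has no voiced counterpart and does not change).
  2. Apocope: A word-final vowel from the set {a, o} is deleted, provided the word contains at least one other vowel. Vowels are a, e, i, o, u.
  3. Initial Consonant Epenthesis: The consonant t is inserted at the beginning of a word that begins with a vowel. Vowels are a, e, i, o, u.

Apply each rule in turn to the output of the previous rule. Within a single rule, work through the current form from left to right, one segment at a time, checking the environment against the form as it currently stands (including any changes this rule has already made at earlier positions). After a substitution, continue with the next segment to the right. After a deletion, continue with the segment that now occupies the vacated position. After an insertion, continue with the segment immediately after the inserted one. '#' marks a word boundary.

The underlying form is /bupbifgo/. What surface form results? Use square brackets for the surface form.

[bubbivg]

1 Regressive Voicing Assimilation: [bupbifgo] → [bubbivgo]
2 Apocope: [bubbivgo] → [bubbivg]
3 Initial Consonant Epenthesis: no change — [bubbivg]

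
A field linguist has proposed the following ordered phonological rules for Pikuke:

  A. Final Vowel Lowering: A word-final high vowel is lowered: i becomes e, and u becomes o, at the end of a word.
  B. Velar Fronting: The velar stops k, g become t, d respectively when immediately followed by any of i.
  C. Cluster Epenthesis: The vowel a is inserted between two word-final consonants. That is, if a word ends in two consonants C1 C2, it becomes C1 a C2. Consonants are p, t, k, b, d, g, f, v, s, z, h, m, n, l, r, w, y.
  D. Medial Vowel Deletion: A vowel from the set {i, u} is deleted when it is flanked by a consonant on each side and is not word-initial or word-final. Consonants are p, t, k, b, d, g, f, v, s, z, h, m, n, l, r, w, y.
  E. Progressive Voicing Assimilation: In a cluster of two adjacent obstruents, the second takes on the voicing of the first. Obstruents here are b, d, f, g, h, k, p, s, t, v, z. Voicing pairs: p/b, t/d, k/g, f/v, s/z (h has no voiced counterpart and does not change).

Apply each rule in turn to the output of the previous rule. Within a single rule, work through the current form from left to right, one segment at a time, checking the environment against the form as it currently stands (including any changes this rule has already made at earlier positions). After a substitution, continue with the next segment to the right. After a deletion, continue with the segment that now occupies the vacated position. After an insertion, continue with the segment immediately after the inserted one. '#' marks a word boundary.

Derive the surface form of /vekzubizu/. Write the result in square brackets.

A Final Vowel Lowering: [vekzubizu] → [vekzubizo]
B Velar Fronting: no change — [vekzubizo]
C Cluster Epenthesis: no change — [vekzubizo]
D Medial Vowel Deletion: [vekzubizo] → [vekzbzo]
E Progressive Voicing Assimilation: [vekzbzo] → [vekspso]

[vekspso]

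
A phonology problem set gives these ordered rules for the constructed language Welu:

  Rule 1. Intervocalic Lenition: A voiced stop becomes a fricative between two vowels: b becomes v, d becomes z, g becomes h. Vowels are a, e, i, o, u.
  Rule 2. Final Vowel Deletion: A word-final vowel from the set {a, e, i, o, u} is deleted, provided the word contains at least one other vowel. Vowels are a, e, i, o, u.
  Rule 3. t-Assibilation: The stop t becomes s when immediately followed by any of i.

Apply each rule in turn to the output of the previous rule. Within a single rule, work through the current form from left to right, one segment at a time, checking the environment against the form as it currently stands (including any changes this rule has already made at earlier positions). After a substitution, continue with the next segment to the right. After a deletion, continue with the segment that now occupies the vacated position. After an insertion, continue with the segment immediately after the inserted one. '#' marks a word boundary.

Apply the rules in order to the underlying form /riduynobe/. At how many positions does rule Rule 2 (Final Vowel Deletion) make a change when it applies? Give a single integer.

1

Rule 1 Intervocalic Lenition: [riduynobe] → [rizuynove]
Rule 2 Final Vowel Deletion: [rizuynove] → [rizuynov]
Rule 3 t-Assibilation: no change — [rizuynov]
Rule Rule 2 changed 1 position(s).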